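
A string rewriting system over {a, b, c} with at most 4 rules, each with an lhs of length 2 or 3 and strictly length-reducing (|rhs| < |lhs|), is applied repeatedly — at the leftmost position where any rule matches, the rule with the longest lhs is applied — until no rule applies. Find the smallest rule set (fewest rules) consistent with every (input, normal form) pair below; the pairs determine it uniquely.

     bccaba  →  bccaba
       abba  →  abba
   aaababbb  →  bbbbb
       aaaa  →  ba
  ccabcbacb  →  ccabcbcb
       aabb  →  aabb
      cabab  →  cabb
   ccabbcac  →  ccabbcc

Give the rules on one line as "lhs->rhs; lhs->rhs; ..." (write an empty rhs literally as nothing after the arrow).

aaa->b; ac->c; bab->bb

  | bccaba
  | abba
  | aaababbb => bbabbb => bbbbb
  | aaaa => ba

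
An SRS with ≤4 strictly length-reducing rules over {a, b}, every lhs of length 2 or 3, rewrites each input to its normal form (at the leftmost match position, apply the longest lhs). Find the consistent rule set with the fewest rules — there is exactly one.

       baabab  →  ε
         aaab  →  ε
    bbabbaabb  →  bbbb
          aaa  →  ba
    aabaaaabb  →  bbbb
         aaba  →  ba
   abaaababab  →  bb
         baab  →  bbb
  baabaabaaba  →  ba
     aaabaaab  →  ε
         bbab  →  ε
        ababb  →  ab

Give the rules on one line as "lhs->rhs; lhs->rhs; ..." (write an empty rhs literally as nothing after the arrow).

  | baabab => bbbab => bbab => bab => ε
  | aaab => bab => ε
  | bbabbaabb => babbaabb => baabb => bbbb
  | aaa => ba

aa->b; abb->; bab->; bba->ba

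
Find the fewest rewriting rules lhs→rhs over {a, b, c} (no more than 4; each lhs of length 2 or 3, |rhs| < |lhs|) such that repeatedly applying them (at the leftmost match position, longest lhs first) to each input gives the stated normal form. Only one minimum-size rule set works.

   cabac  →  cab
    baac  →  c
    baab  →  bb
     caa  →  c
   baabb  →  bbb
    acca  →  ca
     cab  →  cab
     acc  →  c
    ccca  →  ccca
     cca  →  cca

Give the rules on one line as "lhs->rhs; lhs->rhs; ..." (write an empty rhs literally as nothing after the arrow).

aa->; ac->; bc->c

  | cabac => cab
  | baac => bc => c
  | baab => bb
  | caa => c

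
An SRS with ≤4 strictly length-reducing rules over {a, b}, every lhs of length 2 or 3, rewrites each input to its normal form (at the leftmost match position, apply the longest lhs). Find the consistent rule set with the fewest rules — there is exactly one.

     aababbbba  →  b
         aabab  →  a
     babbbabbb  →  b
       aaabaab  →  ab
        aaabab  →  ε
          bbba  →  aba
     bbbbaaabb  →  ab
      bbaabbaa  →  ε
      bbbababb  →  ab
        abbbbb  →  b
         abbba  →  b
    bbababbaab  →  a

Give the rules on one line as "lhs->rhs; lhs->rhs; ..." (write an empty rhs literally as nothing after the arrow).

aa->b; aaa->; bab->; bb->a

  | aababbbba => bbabbbba => aabbbba => bbbbba => abbba => aaba => bba => aa => b
  | aabab => bbab => aab => bb => a
  | babbbabbb => bbabbb => aabbb => bbbb => abb => aa => b
  | aaabaab => baab => bbb => ab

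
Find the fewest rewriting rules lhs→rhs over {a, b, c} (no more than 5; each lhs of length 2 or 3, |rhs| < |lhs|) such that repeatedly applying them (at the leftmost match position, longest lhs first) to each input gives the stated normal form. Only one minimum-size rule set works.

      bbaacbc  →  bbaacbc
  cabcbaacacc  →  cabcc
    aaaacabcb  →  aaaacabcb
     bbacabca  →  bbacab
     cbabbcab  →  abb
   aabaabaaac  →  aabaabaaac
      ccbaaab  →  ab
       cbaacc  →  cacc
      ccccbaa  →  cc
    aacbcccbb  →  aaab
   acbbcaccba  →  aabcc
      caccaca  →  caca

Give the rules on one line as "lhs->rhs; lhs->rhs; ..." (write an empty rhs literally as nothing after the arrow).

  | bbaacbc
  | cabcbaacacc => cabcacacc => cabcacc => cabcc
  | aaaacabcb
  | bbacabca => bbacab

bca->b; cba->c; cbb->ab; cca->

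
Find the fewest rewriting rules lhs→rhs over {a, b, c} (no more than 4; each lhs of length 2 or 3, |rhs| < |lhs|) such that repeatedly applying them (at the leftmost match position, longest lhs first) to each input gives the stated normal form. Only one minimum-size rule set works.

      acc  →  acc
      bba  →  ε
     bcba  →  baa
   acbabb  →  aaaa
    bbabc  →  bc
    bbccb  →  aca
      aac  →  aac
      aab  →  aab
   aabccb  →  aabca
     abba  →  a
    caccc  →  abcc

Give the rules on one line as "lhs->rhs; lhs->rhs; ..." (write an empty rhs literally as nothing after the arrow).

  | acc
  | bba => ε
  | bcba => baa
  | acbabb => aaabb => aaaa

bb->a; bba->; cac->ab; cb->a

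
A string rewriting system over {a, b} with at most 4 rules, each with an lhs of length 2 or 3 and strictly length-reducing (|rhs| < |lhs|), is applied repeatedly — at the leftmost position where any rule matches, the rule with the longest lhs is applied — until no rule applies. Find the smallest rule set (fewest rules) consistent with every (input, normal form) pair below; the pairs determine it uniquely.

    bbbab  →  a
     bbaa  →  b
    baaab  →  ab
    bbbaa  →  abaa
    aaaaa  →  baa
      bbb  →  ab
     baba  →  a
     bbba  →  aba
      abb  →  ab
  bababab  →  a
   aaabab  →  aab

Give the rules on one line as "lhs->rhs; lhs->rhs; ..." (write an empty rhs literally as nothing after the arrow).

  | bbbab => abab => a
  | bbaa => aaa => b
  | baaab => bbb => ab
  | bbbaa => abaa

aaa->b; abb->ab; bab->; bb->a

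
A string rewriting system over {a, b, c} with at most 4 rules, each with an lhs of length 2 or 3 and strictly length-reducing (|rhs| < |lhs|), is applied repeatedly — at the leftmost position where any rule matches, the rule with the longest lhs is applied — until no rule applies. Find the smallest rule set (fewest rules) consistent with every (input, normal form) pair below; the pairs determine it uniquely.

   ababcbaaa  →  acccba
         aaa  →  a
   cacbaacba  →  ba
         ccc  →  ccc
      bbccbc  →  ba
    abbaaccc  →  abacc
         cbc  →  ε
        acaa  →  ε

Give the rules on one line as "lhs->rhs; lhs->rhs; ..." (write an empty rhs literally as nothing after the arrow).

  | ababcbaaa => acccbaaa => acccba
  | aaa => a
  | cacbaacba => cbaacba => cbcba => caba => ba
  | ccc

aa->; bab->cc; bc->a; ca->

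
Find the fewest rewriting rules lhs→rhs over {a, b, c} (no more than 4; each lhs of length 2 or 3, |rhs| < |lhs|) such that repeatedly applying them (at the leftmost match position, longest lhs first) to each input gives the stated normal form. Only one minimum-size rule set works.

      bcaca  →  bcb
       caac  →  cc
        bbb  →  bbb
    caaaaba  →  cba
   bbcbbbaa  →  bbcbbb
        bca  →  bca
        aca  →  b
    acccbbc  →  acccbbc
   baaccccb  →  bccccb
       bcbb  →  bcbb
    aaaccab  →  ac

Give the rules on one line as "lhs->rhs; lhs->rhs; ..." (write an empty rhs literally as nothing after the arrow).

  | bcaca => bcb
  | caac => cc
  | bbb
  | caaaaba => caaba => cba

aa->; aca->b; cab->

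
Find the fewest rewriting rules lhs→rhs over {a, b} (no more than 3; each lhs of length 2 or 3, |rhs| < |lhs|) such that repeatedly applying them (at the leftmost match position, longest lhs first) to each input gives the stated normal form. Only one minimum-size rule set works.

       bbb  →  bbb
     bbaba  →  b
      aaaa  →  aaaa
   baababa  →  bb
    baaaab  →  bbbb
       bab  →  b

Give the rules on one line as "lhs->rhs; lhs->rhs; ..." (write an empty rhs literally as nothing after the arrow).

ba->; baa->bb

  | bbb
  | bbaba => bba => b
  | aaaa
  | baababa => bbbaba => bbba => bb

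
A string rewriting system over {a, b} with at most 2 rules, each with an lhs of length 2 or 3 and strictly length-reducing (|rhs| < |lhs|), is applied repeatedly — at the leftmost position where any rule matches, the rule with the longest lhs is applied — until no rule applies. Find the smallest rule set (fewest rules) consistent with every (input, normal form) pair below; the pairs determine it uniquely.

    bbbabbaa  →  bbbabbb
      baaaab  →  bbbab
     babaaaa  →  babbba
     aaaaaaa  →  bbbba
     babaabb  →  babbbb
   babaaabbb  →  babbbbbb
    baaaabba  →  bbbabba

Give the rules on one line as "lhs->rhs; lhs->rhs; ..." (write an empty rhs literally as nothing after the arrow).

  | bbbabbaa => bbbabbb
  | baaaab => bbbab
  | babaaaa => babbba
  | aaaaaaa => bbaaaa => bbbba

aa->b; aaa->bb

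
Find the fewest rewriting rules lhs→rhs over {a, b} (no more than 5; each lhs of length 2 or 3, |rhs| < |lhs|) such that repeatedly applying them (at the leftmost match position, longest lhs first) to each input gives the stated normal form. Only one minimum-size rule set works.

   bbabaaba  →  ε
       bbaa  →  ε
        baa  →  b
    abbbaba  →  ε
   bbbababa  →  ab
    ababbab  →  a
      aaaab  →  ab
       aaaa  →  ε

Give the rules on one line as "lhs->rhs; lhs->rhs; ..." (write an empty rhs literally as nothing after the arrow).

  | bbabaaba => abaaba => ababa => abba => aa => ε
  | bbaa => aa => ε
  | baa => ba => b
  | abbbaba => ababa => abba => aa => ε

aa->; aab->ab; ba->b; bb->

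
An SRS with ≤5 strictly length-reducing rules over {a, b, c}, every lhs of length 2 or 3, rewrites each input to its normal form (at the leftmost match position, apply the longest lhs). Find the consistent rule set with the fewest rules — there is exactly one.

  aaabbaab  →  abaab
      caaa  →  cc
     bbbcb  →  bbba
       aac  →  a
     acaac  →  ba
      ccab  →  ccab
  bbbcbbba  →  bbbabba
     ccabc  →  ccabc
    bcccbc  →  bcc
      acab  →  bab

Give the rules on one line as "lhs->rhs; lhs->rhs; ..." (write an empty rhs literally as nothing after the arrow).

aaa->c; ac->; aca->ba; cb->a

  | aaabbaab => cbbaab => abaab
  | caaa => cc
  | bbbcb => bbba
  | aac => a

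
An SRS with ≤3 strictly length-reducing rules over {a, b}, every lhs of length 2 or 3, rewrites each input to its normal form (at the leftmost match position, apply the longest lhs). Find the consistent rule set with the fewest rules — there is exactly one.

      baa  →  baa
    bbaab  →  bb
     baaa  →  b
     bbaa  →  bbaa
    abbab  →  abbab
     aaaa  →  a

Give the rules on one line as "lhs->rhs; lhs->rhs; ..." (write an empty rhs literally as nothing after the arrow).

aaa->; aab->

  | baa
  | bbaab => bb
  | baaa => b
  | bbaa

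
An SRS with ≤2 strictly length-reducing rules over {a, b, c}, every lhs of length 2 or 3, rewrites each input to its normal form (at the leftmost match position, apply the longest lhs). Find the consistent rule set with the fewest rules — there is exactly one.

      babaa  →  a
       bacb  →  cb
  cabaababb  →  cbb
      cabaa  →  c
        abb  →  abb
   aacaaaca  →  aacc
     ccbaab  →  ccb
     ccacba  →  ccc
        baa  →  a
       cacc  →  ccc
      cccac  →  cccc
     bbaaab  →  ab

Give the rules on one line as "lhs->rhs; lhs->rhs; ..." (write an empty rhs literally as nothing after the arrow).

ba->; ca->c

  | babaa => baa => a
  | bacb => cb
  | cabaababb => cbaababb => cababb => cbabb => cbb
  | cabaa => cbaa => ca => c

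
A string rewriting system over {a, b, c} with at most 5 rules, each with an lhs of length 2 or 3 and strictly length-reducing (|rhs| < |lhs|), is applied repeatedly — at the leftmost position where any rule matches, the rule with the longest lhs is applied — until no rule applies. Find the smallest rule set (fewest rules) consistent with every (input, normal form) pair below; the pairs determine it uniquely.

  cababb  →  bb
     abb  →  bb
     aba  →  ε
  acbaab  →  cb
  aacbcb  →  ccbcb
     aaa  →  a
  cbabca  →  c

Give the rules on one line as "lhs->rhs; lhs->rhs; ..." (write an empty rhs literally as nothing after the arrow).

  | cababb => ababb => babb => bb
  | abb => bb
  | aba => ba => ε
  | acbaab => acab => aab => cb

aa->c; ab->b; ba->; ca->a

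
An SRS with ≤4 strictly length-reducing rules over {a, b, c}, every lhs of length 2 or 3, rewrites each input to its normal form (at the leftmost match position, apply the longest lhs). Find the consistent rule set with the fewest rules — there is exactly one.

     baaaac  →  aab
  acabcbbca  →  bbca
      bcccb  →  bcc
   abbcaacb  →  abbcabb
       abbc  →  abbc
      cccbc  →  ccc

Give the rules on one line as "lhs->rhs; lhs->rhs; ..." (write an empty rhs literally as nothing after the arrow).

  | baaaac => aaac => aab
  | acabcbbca => babcbbca => bcbbca => bbca
  | bcccb => bcc
  | abbcaacb => abbcabb

ac->b; ba->; cb->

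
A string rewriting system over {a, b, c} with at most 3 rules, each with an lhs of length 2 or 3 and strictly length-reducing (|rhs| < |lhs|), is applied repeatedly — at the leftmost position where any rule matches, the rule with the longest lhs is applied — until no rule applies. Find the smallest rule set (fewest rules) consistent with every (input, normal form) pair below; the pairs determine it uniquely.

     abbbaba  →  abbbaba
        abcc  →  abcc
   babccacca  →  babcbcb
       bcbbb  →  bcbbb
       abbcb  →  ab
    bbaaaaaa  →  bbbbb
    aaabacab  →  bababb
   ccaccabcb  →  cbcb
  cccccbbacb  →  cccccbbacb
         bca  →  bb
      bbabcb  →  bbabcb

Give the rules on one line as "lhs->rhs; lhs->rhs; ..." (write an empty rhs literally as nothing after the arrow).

  | abbbaba
  | abcc
  | babccacca => babcbcca => babcbcb
  | bcbbb

aa->b; bbc->; ca->b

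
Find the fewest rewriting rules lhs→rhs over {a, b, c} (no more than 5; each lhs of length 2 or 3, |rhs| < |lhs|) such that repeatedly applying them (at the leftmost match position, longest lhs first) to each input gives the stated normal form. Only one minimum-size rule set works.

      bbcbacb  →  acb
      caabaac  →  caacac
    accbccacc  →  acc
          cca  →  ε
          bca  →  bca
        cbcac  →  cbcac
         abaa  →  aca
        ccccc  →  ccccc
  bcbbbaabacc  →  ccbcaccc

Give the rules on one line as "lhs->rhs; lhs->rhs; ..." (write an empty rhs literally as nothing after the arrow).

ba->c; bcb->cc; bcc->; cca->

  | bbcbacb => bccacb => acb
  | caabaac => caacac
  | accbccacc => accacc => acc
  | cca => ε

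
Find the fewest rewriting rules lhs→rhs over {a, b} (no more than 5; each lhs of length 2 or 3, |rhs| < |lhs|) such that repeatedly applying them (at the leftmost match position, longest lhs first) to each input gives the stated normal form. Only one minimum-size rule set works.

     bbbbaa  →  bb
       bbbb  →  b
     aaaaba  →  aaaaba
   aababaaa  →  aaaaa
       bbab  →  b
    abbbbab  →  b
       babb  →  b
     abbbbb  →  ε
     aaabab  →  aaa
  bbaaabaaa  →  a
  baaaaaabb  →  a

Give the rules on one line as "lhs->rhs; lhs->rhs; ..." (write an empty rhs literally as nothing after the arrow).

  | bbbbaa => baa => bb
  | bbbb => b
  | aaaaba
  | aababaaa => aaaaa

abb->; baa->bb; bab->; bbb->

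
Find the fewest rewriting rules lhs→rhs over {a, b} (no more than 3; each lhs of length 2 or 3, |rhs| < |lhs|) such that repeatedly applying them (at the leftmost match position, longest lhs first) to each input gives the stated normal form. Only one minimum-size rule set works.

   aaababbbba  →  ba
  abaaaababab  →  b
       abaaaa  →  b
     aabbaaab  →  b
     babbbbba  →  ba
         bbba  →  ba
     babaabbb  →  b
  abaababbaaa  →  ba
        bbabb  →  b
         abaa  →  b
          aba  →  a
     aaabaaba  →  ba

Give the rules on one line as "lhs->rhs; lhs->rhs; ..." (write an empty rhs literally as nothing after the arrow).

aa->b; ab->; bb->b

  | aaababbbba => bababbbba => babbbba => bbbba => bbba => bba => ba
  | abaaaababab => aaaababab => baababab => bbbabab => bbabab => babab => bab => b
  | abaaaa => aaaa => baa => bb => b
  | aabbaaab => bbbaaab => bbaaab => baaab => bbab => bab => b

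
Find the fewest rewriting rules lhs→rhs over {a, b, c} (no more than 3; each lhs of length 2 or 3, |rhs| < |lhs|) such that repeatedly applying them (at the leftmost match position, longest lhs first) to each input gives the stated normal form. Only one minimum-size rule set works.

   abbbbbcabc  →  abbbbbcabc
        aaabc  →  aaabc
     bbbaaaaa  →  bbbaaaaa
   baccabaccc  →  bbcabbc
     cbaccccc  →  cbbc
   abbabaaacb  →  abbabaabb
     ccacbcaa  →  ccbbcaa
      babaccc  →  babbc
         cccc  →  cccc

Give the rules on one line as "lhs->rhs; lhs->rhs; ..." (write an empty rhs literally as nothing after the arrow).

  | abbbbbcabc
  | aaabc
  | bbbaaaaa
  | baccabaccc => bbcabaccc => bbcabbcc => bbcabbc

ac->b; bcc->bc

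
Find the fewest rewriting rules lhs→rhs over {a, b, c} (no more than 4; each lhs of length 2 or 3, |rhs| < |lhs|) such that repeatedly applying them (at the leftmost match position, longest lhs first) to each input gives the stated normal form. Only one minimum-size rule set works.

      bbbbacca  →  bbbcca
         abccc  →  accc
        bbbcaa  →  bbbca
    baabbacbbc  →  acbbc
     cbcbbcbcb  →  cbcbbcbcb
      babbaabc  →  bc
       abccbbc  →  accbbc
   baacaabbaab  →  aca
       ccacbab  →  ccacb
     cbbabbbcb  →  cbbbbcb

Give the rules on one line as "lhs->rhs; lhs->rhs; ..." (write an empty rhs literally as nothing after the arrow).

aa->a; ab->a; ba->

  | bbbbacca => bbbcca
  | abccc => accc
  | bbbcaa => bbbca
  | baabbacbbc => abbacbbc => abacbbc => aacbbc => acbbc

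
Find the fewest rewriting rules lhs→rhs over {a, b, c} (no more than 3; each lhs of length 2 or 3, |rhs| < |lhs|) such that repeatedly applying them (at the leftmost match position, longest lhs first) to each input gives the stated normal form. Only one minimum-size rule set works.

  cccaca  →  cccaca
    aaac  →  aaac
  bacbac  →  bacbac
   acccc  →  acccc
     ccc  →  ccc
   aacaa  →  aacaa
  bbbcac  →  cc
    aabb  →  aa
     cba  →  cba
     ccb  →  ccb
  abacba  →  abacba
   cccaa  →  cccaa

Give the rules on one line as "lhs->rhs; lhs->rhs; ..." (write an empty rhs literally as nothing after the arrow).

  | cccaca
  | aaac
  | bacbac
  | acccc

bb->; bca->c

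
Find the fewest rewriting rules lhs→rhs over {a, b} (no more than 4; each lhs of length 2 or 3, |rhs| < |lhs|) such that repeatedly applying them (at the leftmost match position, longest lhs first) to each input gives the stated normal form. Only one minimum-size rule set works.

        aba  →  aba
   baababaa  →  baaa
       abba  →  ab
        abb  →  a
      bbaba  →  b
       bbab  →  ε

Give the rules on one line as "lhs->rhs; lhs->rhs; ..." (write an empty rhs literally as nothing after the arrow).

  | aba
  | baababaa => baabaa => baaa
  | abba => ab
  | abb => a

aab->a; bb->; bba->b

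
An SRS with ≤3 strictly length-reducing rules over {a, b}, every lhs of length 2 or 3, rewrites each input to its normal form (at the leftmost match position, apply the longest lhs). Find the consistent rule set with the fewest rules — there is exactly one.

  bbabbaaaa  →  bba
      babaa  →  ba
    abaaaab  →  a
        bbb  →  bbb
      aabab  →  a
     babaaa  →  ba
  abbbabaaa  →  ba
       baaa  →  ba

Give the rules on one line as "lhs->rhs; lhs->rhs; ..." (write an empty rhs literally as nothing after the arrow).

aa->a; ab->a; abb->

  | bbabbaaaa => bbaaaa => bbaaa => bbaa => bba
  | babaa => baaa => baa => ba
  | abaaaab => aaaaab => aaaab => aaab => aab => ab => a
  | bbb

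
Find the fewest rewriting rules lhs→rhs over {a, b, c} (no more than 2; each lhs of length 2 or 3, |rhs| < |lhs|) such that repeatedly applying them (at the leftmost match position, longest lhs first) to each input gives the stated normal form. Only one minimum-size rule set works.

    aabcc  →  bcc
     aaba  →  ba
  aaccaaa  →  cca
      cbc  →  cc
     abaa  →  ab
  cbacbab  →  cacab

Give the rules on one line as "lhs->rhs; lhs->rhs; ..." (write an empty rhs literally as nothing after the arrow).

aa->; cb->c

  | aabcc => bcc
  | aaba => ba
  | aaccaaa => ccaaa => cca
  | cbc => cc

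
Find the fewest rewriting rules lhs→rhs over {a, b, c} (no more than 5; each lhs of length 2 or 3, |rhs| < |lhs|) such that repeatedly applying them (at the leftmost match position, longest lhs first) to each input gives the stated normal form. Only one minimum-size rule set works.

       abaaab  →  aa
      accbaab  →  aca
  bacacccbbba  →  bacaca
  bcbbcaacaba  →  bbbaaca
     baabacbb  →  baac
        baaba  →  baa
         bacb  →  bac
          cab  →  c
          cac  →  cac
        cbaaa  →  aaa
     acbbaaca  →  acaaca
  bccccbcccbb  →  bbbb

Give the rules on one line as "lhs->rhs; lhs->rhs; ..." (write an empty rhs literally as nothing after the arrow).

ab->; acb->ac; bc->b; cb->

  | abaaab => aaab => aa
  | accbaab => acaab => aca
  | bacacccbbba => bacaccbba => bacacba => bacaca
  | bcbbcaacaba => bbbcaacaba => bbbaacaba => bbbaaca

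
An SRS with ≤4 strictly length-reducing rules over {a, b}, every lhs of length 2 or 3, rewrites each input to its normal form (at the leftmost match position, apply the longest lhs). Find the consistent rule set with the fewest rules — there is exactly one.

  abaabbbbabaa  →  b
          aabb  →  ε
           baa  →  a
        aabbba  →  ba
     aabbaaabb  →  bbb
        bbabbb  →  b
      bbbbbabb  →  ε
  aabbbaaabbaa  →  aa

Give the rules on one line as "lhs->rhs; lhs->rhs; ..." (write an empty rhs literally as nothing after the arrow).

aaa->b; ab->; baa->a; bba->aa

  | abaabbbbabaa => aabbbbabaa => abbbabaa => bbabaa => aabaa => aaa => b
  | aabb => ab => ε
  | baa => a
  | aabbba => abba => ba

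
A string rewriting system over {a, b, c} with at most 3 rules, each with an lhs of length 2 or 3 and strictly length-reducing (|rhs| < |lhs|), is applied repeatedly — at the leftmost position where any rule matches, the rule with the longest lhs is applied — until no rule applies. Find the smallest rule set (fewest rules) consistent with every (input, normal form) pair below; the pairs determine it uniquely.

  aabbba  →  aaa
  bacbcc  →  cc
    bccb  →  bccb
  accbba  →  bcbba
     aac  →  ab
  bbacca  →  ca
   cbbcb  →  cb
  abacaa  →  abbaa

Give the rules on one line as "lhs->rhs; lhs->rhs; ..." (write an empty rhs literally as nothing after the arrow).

ac->b; bbb->; bbc->

  | aabbba => aaa
  | bacbcc => bbbcc => cc
  | bccb
  | accbba => bcbba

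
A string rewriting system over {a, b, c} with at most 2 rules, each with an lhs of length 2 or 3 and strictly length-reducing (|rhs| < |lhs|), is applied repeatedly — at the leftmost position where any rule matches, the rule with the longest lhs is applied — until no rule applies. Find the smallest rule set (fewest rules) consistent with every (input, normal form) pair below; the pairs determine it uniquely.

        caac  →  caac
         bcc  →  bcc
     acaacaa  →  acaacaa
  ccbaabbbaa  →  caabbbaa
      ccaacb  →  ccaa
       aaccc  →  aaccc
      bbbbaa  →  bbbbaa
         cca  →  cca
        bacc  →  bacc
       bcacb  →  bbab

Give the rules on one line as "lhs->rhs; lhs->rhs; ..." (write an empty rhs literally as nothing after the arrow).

cac->ba; cb->

  | caac
  | bcc
  | acaacaa
  | ccbaabbbaa => caabbbaa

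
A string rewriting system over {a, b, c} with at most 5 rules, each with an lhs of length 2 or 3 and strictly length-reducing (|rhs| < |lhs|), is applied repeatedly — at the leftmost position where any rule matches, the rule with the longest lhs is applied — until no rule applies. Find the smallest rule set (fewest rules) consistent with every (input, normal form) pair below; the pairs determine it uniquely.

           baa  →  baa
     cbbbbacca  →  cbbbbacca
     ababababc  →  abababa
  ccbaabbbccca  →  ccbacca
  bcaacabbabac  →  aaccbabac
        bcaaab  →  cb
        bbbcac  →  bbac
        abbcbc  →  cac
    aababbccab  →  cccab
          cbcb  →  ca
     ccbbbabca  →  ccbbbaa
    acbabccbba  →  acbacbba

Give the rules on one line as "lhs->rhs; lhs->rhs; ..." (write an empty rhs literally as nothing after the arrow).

aaa->c; abb->cb; bc->; bcb->a

  | baa
  | cbbbbacca
  | ababababc => abababa
  | ccbaabbbccca => ccbacbbccca => ccbacbcca => ccbacca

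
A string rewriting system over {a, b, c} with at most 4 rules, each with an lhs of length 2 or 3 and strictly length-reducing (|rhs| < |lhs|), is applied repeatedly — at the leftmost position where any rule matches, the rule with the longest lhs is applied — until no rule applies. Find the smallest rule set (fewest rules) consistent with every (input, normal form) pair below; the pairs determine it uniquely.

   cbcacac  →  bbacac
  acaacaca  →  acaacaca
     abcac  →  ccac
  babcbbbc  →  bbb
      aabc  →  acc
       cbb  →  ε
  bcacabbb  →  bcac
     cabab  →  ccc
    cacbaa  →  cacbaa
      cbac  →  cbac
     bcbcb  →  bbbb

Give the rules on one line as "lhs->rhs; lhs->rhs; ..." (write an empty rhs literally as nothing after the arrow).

ab->c; cbb->; cbc->bb

  | cbcacac => bbacac
  | acaacaca
  | abcac => ccac
  | babcbbbc => bccbbbc => bcbc => bbb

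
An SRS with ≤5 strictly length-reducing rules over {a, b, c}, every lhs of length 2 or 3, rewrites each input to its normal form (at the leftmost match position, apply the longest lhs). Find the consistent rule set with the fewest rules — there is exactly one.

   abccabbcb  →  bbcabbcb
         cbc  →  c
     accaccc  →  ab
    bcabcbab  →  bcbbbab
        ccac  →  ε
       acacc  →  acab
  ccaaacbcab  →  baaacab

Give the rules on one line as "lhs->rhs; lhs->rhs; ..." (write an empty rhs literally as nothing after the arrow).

abc->bb; bac->; cbc->c; cc->b

  | abccabbcb => bbcabbcb
  | cbc => c
  | accaccc => abaccc => acc => ab
  | bcabcbab => bcbbbab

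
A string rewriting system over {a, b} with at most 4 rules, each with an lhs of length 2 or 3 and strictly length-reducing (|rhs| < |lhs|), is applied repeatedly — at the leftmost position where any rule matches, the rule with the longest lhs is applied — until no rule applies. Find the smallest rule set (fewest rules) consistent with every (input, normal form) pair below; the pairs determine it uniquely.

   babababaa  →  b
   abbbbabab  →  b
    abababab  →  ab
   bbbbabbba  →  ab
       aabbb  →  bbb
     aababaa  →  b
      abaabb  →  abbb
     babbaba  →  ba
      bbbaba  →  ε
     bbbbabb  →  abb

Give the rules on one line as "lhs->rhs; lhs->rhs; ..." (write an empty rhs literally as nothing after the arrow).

aa->; bab->b; bba->aa

  | babababaa => bababaa => babaa => baa => b
  | abbbbabab => abbaabab => aaaabab => aabab => bab => b
  | abababab => ababab => abab => ab
  | bbbbabbba => bbaabbba => aaabbba => abbba => abaa => ab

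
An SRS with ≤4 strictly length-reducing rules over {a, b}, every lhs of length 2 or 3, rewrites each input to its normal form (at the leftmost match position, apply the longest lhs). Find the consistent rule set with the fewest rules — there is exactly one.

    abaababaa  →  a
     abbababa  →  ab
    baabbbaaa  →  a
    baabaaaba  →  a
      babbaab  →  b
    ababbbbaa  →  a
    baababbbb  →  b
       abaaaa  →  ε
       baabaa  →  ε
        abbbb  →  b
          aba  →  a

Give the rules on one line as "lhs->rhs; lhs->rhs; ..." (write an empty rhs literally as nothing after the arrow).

aa->; ba->; bbb->a

  | abaababaa => aababaa => babaa => baa => a
  | abbababa => abbaba => abba => ab
  | baabbbaaa => abbbaaa => aaaaa => aaa => a
  | baabaaaba => abaaaba => aaaba => aba => a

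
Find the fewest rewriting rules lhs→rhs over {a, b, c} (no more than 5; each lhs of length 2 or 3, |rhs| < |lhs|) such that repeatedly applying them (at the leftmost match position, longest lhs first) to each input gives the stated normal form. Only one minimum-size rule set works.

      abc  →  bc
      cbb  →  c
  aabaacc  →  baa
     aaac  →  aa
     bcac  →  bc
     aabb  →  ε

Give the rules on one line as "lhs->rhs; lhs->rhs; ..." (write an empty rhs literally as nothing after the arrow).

  | abc => bc
  | cbb => c
  | aabaacc => abaacc => baacc => baa
  | aaac => aa

ab->b; ac->; acc->a; bb->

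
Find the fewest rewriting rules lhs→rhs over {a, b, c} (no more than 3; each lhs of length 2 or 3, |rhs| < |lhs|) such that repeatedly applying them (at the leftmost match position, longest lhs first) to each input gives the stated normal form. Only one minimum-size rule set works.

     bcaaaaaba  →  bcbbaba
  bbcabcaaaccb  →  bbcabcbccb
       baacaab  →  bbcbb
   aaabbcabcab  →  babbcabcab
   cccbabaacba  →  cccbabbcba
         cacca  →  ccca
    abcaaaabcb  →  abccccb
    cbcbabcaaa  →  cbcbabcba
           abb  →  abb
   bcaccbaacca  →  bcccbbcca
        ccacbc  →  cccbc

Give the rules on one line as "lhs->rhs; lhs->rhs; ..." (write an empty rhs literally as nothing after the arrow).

aa->b; ac->c; bbb->cc

  | bcaaaaaba => bcbaaaba => bcbbaba
  | bbcabcaaaccb => bbcabcbaccb => bbcabcbccb
  | baacaab => bbcaab => bbcbb
  | aaabbcabcab => babbcabcab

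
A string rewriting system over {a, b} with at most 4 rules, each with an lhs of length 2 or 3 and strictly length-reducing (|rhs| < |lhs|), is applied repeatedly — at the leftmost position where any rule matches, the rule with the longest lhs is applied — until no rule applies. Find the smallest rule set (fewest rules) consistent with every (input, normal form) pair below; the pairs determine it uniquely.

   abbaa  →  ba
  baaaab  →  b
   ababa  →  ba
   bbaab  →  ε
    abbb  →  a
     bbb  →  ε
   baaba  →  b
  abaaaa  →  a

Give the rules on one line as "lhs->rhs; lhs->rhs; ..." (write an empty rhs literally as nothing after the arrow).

  | abbaa => baa => ba
  | baaaab => baaab => baab => bab => b
  | ababa => ba
  | bbaab => aaab => aab => ab => ε

aa->a; ab->; aba->; bb->a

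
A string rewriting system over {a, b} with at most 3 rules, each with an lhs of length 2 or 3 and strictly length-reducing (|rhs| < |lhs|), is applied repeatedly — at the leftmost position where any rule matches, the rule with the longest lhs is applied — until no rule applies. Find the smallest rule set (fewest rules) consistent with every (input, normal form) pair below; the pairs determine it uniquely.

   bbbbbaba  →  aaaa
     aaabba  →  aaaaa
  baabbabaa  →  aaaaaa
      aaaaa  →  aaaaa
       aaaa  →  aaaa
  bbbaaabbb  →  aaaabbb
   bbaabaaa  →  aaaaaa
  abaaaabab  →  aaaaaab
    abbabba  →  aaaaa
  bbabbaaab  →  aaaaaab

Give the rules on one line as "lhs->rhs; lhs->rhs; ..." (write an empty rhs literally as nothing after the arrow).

  | bbbbbaba => bbbaaba => baaaba => aaaba => aaaa
  | aaabba => aaaaa
  | baabbabaa => aabbabaa => aaaabaa => aaaaaa
  | aaaaa

ba->a; bba->aa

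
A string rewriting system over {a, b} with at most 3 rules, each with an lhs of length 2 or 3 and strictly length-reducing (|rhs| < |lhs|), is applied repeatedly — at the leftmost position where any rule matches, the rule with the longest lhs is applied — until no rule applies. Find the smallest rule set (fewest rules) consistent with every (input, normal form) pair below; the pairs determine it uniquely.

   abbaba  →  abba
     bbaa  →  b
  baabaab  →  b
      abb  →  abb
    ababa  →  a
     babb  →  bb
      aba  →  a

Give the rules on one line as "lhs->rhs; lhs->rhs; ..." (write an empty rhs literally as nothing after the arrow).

  | abbaba => abba
  | bbaa => b
  | baabaab => baab => b
  | abb

aba->a; baa->; bab->b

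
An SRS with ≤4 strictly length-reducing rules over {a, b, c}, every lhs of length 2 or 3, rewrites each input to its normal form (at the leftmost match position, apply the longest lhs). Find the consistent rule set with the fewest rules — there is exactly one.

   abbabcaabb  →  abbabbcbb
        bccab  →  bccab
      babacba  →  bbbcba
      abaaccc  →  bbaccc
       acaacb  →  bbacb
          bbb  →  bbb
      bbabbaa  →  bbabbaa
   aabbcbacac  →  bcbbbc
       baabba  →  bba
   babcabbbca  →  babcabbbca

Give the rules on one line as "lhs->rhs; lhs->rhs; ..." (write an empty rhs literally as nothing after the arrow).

  | abbabcaabb => abbabbcbb
  | bccab
  | babacba => bbbcba
  | abaaccc => bbaccc

aab->; aba->bb; aca->bb; caa->bc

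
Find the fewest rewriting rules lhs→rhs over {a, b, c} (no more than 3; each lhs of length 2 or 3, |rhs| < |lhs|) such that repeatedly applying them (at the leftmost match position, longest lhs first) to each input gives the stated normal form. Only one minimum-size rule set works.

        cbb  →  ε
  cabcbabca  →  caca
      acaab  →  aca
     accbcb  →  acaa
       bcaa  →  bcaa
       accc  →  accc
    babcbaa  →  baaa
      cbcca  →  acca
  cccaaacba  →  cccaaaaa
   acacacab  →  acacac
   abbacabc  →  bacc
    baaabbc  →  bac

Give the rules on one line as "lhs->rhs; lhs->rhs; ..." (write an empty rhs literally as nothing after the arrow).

ab->; cb->a

  | cbb => ab => ε
  | cabcbabca => ccbabca => caabca => caca
  | acaab => aca
  | accbcb => acacb => acaa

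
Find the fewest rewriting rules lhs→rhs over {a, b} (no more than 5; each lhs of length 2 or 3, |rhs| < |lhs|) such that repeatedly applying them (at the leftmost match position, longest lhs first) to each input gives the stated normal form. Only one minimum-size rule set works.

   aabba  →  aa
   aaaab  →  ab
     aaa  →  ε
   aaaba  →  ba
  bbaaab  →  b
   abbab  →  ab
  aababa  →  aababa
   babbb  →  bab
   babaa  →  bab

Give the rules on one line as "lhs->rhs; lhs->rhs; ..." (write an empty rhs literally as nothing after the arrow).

  | aabba => aabb => aa
  | aaaab => ab
  | aaa => ε
  | aaaba => ba

aaa->; baa->b; bb->; bba->bb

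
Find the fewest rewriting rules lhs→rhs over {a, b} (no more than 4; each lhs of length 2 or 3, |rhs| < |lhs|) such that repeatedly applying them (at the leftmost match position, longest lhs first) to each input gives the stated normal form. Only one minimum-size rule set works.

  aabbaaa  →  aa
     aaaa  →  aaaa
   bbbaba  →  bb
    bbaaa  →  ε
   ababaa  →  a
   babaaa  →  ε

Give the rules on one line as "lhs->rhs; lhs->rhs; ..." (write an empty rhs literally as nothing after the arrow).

  | aabbaaa => aabaa => aaba => aa
  | aaaa
  | bbbaba => bbba => bb
  | bbaaa => baa => ba => ε

ba->; baa->ba; bba->b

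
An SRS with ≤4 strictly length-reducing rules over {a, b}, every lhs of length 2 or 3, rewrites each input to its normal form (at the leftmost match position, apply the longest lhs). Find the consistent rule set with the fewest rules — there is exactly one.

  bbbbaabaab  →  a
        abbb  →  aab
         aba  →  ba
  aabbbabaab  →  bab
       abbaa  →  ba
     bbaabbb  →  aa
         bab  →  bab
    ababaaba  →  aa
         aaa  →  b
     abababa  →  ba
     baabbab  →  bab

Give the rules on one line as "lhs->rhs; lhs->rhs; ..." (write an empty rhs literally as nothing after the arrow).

aaa->b; aba->ba; baa->ba; bb->a

  | bbbbaabaab => abbaabaab => aaaabaab => babaab => bbaab => aaab => bb => a
  | abbb => aab
  | aba => ba
  | aabbbabaab => aaababaab => bbabaab => aabaab => abaab => baab => bab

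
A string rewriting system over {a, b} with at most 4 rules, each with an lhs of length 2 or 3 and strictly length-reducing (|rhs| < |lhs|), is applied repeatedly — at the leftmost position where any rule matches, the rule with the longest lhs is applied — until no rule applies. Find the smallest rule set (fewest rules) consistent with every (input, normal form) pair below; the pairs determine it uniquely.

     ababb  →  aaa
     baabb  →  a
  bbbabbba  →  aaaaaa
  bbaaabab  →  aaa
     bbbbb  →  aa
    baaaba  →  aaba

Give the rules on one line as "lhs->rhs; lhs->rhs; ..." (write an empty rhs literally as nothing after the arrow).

baa->a; bab->bb; bb->; bbb->aa

  | ababb => abbb => aaa
  | baabb => abb => a
  | bbbabbba => aaabbba => aaaaaa
  | bbaaabab => aaabab => aaabb => aaa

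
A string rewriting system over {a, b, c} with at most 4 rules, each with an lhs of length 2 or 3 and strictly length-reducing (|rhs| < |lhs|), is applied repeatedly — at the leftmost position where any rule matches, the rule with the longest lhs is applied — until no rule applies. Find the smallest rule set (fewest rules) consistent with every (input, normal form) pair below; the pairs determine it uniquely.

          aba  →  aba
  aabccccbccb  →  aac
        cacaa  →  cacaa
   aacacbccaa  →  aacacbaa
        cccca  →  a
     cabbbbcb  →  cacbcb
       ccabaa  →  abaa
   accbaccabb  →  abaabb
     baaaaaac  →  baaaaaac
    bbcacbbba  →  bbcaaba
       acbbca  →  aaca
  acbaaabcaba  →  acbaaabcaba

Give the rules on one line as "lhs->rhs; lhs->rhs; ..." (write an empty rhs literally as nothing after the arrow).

  | aba
  | aabccccbccb => aabccbccb => aabbccb => aabbb => aac
  | cacaa
  | aacacbccaa => aacacbaa

bbb->c; cbb->a; cc->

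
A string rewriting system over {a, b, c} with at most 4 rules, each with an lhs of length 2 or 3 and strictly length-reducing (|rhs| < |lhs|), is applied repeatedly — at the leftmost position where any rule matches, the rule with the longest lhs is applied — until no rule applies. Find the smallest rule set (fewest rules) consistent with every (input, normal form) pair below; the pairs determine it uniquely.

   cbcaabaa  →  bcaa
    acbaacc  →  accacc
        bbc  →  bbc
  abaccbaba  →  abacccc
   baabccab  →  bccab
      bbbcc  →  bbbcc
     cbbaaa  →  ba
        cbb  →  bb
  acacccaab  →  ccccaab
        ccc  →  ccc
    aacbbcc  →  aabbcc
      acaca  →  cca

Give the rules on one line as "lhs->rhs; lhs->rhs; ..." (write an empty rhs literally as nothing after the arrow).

  | cbcaabaa => bcaabaa => bcaa
  | acbaacc => accacc
  | bbc
  | abaccbaba => abacccba => abacccc

aca->c; baa->; cb->b; cba->cc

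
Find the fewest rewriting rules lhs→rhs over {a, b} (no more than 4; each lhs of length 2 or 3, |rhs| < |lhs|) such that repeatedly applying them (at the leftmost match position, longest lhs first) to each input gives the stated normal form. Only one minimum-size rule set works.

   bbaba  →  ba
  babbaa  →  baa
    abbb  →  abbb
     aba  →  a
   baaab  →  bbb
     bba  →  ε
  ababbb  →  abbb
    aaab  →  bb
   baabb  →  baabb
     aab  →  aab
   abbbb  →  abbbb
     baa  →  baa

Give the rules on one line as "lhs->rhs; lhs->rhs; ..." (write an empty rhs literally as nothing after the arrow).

  | bbaba => ba
  | babbaa => baa
  | abbb
  | aba => a

aaa->b; aba->a; bba->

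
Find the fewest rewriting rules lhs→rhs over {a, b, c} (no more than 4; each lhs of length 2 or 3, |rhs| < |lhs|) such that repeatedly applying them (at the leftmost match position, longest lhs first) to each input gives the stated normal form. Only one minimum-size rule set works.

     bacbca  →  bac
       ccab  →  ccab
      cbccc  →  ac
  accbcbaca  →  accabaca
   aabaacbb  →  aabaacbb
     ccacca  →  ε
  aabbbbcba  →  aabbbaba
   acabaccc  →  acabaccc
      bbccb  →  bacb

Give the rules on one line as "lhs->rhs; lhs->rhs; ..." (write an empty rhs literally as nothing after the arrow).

  | bacbca => bac
  | ccab
  | cbccc => cacc => bcc => ac
  | accbcbaca => accabaca

bc->a; bca->; cac->bc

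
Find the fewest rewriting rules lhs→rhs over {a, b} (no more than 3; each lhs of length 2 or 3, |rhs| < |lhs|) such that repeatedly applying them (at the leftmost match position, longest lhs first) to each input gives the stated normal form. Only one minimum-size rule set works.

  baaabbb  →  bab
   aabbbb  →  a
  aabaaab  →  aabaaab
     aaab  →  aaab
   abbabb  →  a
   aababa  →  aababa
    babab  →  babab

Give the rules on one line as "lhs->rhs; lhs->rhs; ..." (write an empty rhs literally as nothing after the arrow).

abb->b; bb->a

  | baaabbb => baabb => bab
  | aabbbb => abbb => bb => a
  | aabaaab
  | aaab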